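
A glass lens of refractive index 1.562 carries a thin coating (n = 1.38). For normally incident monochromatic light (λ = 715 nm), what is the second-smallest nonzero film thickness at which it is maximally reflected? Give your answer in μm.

0.518 μm

Ray reflecting at the top interface goes from n = 1.0 toward n = 1.38: a half-wave phase shift.
Ray reflecting at the bottom interface goes from n = 1.38 toward n = 1.562: a half-wave phase shift.
Zero or two π shifts → no net half-wave offset.
So the condition for constructive reflection is 2 n t = m λ.
The second-smallest nonzero thickness corresponds to m = 2: t = m λ / (2 n) = 2.00 × 715 / (2 × 1.38) = 518 nm.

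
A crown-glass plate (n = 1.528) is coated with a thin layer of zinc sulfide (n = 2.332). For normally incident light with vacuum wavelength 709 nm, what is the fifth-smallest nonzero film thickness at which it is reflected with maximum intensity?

Top surface (1.0 → 2.332): reflection off a higher-index medium gives a half-wave phase shift.
Bottom surface (2.332 → 1.528): reflection off a lower-index medium gives no phase shift.
The two reflections differ by half a wavelength.
So the condition for constructive reflection is 2 n t = (m + ½) λ.
The fifth-smallest nonzero thickness corresponds to m = 4: t = (m + ½) λ / (2 n) = 4.50 × 709 / (2 × 2.332) = 684 nm.

684 nm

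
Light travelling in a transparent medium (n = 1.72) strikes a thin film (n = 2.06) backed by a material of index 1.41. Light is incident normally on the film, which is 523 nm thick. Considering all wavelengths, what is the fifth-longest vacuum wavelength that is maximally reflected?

Top surface (1.72 → 2.06): reflection off a higher-index medium gives a half-wave phase shift.
Bottom surface (2.06 → 1.41): reflection off a lower-index medium gives no phase shift.
The two reflections differ by half a wavelength.
With one net inversion, constructive interference in reflection requires 2 n t = (m + ½) λ.
λ = 2 n t / (m + ½). The fifth-longest wavelength is m = 4: λ = 2 × 2.06 × 523 / 4.50 = 479 nm.

479 nm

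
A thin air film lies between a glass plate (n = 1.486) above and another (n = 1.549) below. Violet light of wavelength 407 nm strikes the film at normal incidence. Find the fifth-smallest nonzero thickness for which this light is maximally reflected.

916 nm

Top surface (1.486 → 1.0): reflection off a lower-index medium gives no phase shift.
Ray reflecting at the bottom interface goes from n = 1.0 toward n = 1.549: a half-wave phase shift.
Exactly one π shift → a net half-wave offset.
So the condition for constructive reflection is 2 n t = (m + ½) λ.
The fifth-smallest nonzero thickness corresponds to m = 4: t = (m + ½) λ / (2 n) = 4.50 × 407 / (2 × 1.0) = 916 nm.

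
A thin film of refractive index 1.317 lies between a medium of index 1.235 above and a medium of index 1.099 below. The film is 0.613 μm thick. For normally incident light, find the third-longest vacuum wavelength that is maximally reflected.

Ray reflecting at the top interface goes from n = 1.235 toward n = 1.317: a half-wave phase shift.
At the lower boundary (n = 1.317 to n = 1.099) the reflected ray undergoes no phase shift.
The two reflections differ by half a wavelength.
With one net inversion, constructive interference in reflection requires 2 n t = (m + ½) λ.
λ = 2 n t / (m + ½). The third-longest wavelength is m = 2: λ = 2 × 1.317 × 613 / 2.50 = 646 nm.

646 nm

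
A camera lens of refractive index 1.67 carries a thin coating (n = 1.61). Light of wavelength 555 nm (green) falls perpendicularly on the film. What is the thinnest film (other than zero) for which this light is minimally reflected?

86.2 nm

Top surface (1.0 → 1.61): reflection off a higher-index medium gives a half-wave phase shift.
Bottom surface (1.61 → 1.67): reflection off a higher-index medium gives a half-wave phase shift.
Net: no relative phase inversion (both shifts match).
With no net inversion, destructive interference in reflection requires 2 n t = (m + ½) λ.
Minimum at m = 0: t = λ / (4 n) = 555 / (4 × 1.61) = 86.2 nm.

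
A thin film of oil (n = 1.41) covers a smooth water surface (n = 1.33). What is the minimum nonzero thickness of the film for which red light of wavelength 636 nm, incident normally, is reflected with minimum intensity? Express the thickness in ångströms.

2255 Å

At the upper boundary (n = 1.0 to n = 1.41) the reflected ray undergoes a half-wave phase shift.
Ray reflecting at the bottom interface goes from n = 1.41 toward n = 1.33: no phase shift.
Net: one phase inversion between the two reflected rays.
So the condition for destructive reflection is 2 n t = m λ.
Minimum nonzero at m = 1: t = λ / (2 n) = 636 / (2 × 1.41) = 226 nm.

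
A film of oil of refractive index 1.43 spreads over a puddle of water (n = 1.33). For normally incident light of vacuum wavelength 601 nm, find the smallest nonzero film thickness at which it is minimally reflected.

210 nm

At the upper boundary (n = 1.0 to n = 1.43) the reflected ray undergoes a half-wave phase shift.
Ray reflecting at the bottom interface goes from n = 1.43 toward n = 1.33: no phase shift.
Exactly one π shift → a net half-wave offset.
For minimum reflection here: 2 n t = m λ.
Minimum nonzero at m = 1: t = λ / (2 n) = 601 / (2 × 1.43) = 210 nm.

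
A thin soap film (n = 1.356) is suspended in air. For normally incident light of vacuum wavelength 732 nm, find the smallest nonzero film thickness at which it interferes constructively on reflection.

135 nm

Top surface (1.0 → 1.356): reflection off a higher-index medium gives a half-wave phase shift.
Ray reflecting at the bottom interface goes from n = 1.356 toward n = 1.0: no phase shift.
The two reflections differ by half a wavelength.
For maximum reflection here: 2 n t = (m + ½) λ.
Minimum at m = 0: t = λ / (4 n) = 732 / (4 × 1.356) = 135 nm.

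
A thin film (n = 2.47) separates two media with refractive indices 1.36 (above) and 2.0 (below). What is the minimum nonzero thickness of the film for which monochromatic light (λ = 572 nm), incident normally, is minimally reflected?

116 nm

Top surface (1.36 → 2.47): reflection off a higher-index medium gives a half-wave phase shift.
At the lower boundary (n = 2.47 to n = 2.0) the reflected ray undergoes no phase shift.
Exactly one π shift → a net half-wave offset.
With one net inversion, destructive interference in reflection requires 2 n t = m λ.
Minimum nonzero at m = 1: t = λ / (2 n) = 572 / (2 × 2.47) = 116 nm.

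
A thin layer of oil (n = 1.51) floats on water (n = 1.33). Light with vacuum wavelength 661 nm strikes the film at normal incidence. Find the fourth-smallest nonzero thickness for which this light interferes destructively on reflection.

Top surface (1.0 → 1.51): reflection off a higher-index medium gives a half-wave phase shift.
Bottom surface (1.51 → 1.33): reflection off a lower-index medium gives no phase shift.
The two reflections differ by half a wavelength.
So the condition for destructive reflection is 2 n t = m λ.
The fourth-smallest nonzero thickness corresponds to m = 4: t = m λ / (2 n) = 4.00 × 661 / (2 × 1.51) = 875 nm.

875 nm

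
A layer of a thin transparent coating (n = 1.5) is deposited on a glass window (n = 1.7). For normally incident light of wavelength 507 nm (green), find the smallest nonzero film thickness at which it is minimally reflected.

84.5 nm

Top surface (1.0 → 1.5): reflection off a higher-index medium gives a half-wave phase shift.
At the lower boundary (n = 1.5 to n = 1.7) the reflected ray undergoes a half-wave phase shift.
The two reflections carry the same phase change, so no net offset.
So the condition for destructive reflection is 2 n t = (m + ½) λ.
Minimum at m = 0: t = λ / (4 n) = 507 / (4 × 1.5) = 84.5 nm.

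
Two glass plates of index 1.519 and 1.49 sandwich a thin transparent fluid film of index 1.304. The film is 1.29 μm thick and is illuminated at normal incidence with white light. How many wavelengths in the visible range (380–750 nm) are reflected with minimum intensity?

Ray reflecting at the top interface goes from n = 1.519 toward n = 1.304: no phase shift.
At the lower boundary (n = 1.304 to n = 1.49) the reflected ray undergoes a half-wave phase shift.
Net: one phase inversion between the two reflected rays.
For dark reflection here: 2 n t = m λ.
λ = 2 n t / m = 3364 / m nm.
m=4: 841 nm (IR); m=5: 673 nm (visible); m=6: 561 nm (visible); m=7: 481 nm (visible); m=8: 421 nm (visible); m=9: 374 nm (UV).

4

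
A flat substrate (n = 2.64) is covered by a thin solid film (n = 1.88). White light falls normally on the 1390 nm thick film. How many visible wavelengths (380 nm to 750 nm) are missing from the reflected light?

At the upper boundary (n = 1.0 to n = 1.88) the reflected ray undergoes a half-wave phase shift.
Bottom surface (1.88 → 2.64): reflection off a higher-index medium gives a half-wave phase shift.
Zero or two π shifts → no net half-wave offset.
With no net inversion, destructive interference in reflection requires 2 n t = (m + ½) λ.
λ = 2 n t / (m + ½) = 5226 / (m + ½) nm.
m=6: 804 nm (IR); m=7: 697 nm (visible); m=8: 615 nm (visible); m=9: 550 nm (visible); m=10: 498 nm (visible); m=11: 454 nm (visible); m=12: 418 nm (visible); m=13: 387 nm (visible); m=14: 360 nm (UV).

7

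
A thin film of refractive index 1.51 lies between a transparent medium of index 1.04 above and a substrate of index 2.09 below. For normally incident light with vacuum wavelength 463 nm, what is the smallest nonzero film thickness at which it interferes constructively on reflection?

Top surface (1.04 → 1.51): reflection off a higher-index medium gives a half-wave phase shift.
Ray reflecting at the bottom interface goes from n = 1.51 toward n = 2.09: a half-wave phase shift.
Zero or two π shifts → no net half-wave offset.
So the condition for constructive reflection is 2 n t = m λ.
The smallest nonzero thickness corresponds to m = 1: t = m λ / (2 n) = 1.00 × 463 / (2 × 1.51) = 153 nm.

153 nm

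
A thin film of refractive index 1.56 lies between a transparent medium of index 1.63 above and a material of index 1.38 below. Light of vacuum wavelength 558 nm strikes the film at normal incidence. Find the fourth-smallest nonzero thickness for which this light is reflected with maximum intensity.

715 nm

At the upper boundary (n = 1.63 to n = 1.56) the reflected ray undergoes no phase shift.
At the lower boundary (n = 1.56 to n = 1.38) the reflected ray undergoes no phase shift.
The two reflections carry the same phase change, so no net offset.
For strong reflection here: 2 n t = m λ.
The fourth-smallest nonzero thickness corresponds to m = 4: t = m λ / (2 n) = 4.00 × 558 / (2 × 1.56) = 715 nm.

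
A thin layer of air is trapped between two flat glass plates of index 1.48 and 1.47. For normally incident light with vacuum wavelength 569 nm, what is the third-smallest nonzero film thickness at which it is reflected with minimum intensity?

Ray reflecting at the top interface goes from n = 1.48 toward n = 1.0: no phase shift.
Ray reflecting at the bottom interface goes from n = 1.0 toward n = 1.47: a half-wave phase shift.
Exactly one π shift → a net half-wave offset.
For weak reflection here: 2 n t = m λ.
The third-smallest nonzero thickness corresponds to m = 3: t = m λ / (2 n) = 3.00 × 569 / (2 × 1.0) = 854 nm.

854 nm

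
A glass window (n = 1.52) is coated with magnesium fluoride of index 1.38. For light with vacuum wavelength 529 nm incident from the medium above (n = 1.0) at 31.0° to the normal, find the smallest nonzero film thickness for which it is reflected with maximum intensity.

Ray reflecting at the top interface goes from n = 1.0 toward n = 1.38: a half-wave phase shift.
Ray reflecting at the bottom interface goes from n = 1.38 toward n = 1.52: a half-wave phase shift.
Zero or two π shifts → no net half-wave offset.
With no net inversion, constructive interference in reflection requires 2 n t cos θ_r = m λ.
Snell's law: 1.0 sin 31.0° = 1.38 sin θ_r → sin θ_r = 0.373, cos θ_r = 0.928.
Minimum nonzero at m = 1: t = λ / (2 n cos θ_r) = 529 / (2 × 1.38 × 0.928) = 207 nm.

207 nm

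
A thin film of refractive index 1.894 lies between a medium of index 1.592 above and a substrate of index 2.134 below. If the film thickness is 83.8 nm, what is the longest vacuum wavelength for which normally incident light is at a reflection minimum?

At the upper boundary (n = 1.592 to n = 1.894) the reflected ray undergoes a half-wave phase shift.
Bottom surface (1.894 → 2.134): reflection off a higher-index medium gives a half-wave phase shift.
Zero or two π shifts → no net half-wave offset.
So the condition for destructive reflection is 2 n t = (m + ½) λ.
λ = 2 n t / (m + ½). The longest wavelength is m = 0: λ = 2 × 1.894 × 83.8 / 0.500 = 635 nm.

635 nm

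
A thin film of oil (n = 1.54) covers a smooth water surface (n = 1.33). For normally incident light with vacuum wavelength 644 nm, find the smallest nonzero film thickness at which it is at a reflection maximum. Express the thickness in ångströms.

1045 Å

At the upper boundary (n = 1.0 to n = 1.54) the reflected ray undergoes a half-wave phase shift.
At the lower boundary (n = 1.54 to n = 1.33) the reflected ray undergoes no phase shift.
Exactly one π shift → a net half-wave offset.
So the condition for constructive reflection is 2 n t = (m + ½) λ.
Minimum at m = 0: t = λ / (4 n) = 644 / (4 × 1.54) = 105 nm.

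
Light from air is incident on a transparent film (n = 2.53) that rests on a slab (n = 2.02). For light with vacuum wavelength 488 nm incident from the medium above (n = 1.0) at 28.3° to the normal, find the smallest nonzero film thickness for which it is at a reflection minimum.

98.2 nm

Top surface (1.0 → 2.53): reflection off a higher-index medium gives a half-wave phase shift.
Bottom surface (2.53 → 2.02): reflection off a lower-index medium gives no phase shift.
The two reflections differ by half a wavelength.
With one net inversion, destructive interference in reflection requires 2 n t cos θ_r = m λ.
Snell's law: 1.0 sin 28.3° = 2.53 sin θ_r → sin θ_r = 0.187, cos θ_r = 0.982.
Minimum nonzero at m = 1: t = λ / (2 n cos θ_r) = 488 / (2 × 2.53 × 0.982) = 98.2 nm.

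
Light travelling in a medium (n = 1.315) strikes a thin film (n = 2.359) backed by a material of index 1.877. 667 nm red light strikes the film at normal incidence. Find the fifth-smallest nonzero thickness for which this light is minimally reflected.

At the upper boundary (n = 1.315 to n = 2.359) the reflected ray undergoes a half-wave phase shift.
Ray reflecting at the bottom interface goes from n = 2.359 toward n = 1.877: no phase shift.
The two reflections differ by half a wavelength.
With one net inversion, destructive interference in reflection requires 2 n t = m λ.
The fifth-smallest nonzero thickness corresponds to m = 5: t = m λ / (2 n) = 5.00 × 667 / (2 × 2.359) = 707 nm.

707 nm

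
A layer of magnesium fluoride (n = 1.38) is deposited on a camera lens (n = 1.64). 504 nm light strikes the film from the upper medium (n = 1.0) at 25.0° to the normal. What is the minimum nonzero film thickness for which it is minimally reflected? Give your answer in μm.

At the upper boundary (n = 1.0 to n = 1.38) the reflected ray undergoes a half-wave phase shift.
At the lower boundary (n = 1.38 to n = 1.64) the reflected ray undergoes a half-wave phase shift.
Net: no relative phase inversion (both shifts match).
So the condition for destructive reflection is 2 n t cos θ_r = (m + ½) λ.
Snell's law: 1.0 sin 25.0° = 1.38 sin θ_r → sin θ_r = 0.306, cos θ_r = 0.952.
Minimum at m = 0: t = λ / (4 n cos θ_r) = 504 / (4 × 1.38 × 0.952) = 95.9 nm.

0.0959 μm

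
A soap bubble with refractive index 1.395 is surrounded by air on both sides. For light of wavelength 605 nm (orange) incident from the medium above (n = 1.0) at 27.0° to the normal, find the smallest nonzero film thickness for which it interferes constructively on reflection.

Top surface (1.0 → 1.395): reflection off a higher-index medium gives a half-wave phase shift.
At the lower boundary (n = 1.395 to n = 1.0) the reflected ray undergoes no phase shift.
The two reflections differ by half a wavelength.
So the condition for constructive reflection is 2 n t cos θ_r = (m + ½) λ.
Snell's law: 1.0 sin 27.0° = 1.395 sin θ_r → sin θ_r = 0.325, cos θ_r = 0.946.
Minimum at m = 0: t = λ / (4 n cos θ_r) = 605 / (4 × 1.395 × 0.946) = 115 nm.

115 nm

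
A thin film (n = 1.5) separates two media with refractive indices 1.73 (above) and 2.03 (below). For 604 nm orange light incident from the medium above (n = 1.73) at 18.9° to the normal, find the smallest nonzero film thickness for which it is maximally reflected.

Top surface (1.73 → 1.5): reflection off a lower-index medium gives no phase shift.
Bottom surface (1.5 → 2.03): reflection off a higher-index medium gives a half-wave phase shift.
Exactly one π shift → a net half-wave offset.
For strong reflection here: 2 n t cos θ_r = (m + ½) λ.
Snell's law: 1.73 sin 18.9° = 1.5 sin θ_r → sin θ_r = 0.374, cos θ_r = 0.928.
Minimum at m = 0: t = λ / (4 n cos θ_r) = 604 / (4 × 1.5 × 0.928) = 109 nm.

109 nm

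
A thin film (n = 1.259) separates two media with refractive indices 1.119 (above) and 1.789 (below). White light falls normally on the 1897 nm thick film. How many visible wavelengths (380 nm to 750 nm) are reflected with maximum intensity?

6

At the upper boundary (n = 1.119 to n = 1.259) the reflected ray undergoes a half-wave phase shift.
Bottom surface (1.259 → 1.789): reflection off a higher-index medium gives a half-wave phase shift.
Net: no relative phase inversion (both shifts match).
With no net inversion, constructive interference in reflection requires 2 n t = m λ.
λ = 2 n t / m = 4777 / m nm.
m=6: 796 nm (IR); m=7: 682 nm (visible); m=8: 597 nm (visible); m=9: 531 nm (visible); m=10: 478 nm (visible); m=11: 434 nm (visible); m=12: 398 nm (visible); m=13: 367 nm (UV).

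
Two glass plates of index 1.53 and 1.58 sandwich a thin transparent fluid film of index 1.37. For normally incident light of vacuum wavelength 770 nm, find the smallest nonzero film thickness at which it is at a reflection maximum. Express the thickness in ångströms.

1405 Å

Ray reflecting at the top interface goes from n = 1.53 toward n = 1.37: no phase shift.
Bottom surface (1.37 → 1.58): reflection off a higher-index medium gives a half-wave phase shift.
Exactly one π shift → a net half-wave offset.
With one net inversion, constructive interference in reflection requires 2 n t = (m + ½) λ.
Minimum at m = 0: t = λ / (4 n) = 770 / (4 × 1.37) = 141 nm.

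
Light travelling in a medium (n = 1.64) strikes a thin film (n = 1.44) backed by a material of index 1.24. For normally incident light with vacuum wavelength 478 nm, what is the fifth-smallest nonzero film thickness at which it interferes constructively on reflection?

Top surface (1.64 → 1.44): reflection off a lower-index medium gives no phase shift.
At the lower boundary (n = 1.44 to n = 1.24) the reflected ray undergoes no phase shift.
Zero or two π shifts → no net half-wave offset.
With no net inversion, constructive interference in reflection requires 2 n t = m λ.
The fifth-smallest nonzero thickness corresponds to m = 5: t = m λ / (2 n) = 5.00 × 478 / (2 × 1.44) = 830 nm.

830 nm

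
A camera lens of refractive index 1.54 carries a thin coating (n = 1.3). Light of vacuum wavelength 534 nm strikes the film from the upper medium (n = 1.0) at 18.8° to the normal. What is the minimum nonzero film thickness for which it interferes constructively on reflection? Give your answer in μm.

At the upper boundary (n = 1.0 to n = 1.3) the reflected ray undergoes a half-wave phase shift.
At the lower boundary (n = 1.3 to n = 1.54) the reflected ray undergoes a half-wave phase shift.
Net: no relative phase inversion (both shifts match).
For bright reflection here: 2 n t cos θ_r = m λ.
Snell's law: 1.0 sin 18.8° = 1.3 sin θ_r → sin θ_r = 0.248, cos θ_r = 0.969.
Minimum nonzero at m = 1: t = λ / (2 n cos θ_r) = 534 / (2 × 1.3 × 0.969) = 212 nm.

0.212 μm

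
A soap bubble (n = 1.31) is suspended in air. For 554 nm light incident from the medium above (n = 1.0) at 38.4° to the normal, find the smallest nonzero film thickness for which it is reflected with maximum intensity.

120 nm

Top surface (1.0 → 1.31): reflection off a higher-index medium gives a half-wave phase shift.
Ray reflecting at the bottom interface goes from n = 1.31 toward n = 1.0: no phase shift.
Exactly one π shift → a net half-wave offset.
So the condition for constructive reflection is 2 n t cos θ_r = (m + ½) λ.
Snell's law: 1.0 sin 38.4° = 1.31 sin θ_r → sin θ_r = 0.474, cos θ_r = 0.880.
Minimum at m = 0: t = λ / (4 n cos θ_r) = 554 / (4 × 1.31 × 0.880) = 120 nm.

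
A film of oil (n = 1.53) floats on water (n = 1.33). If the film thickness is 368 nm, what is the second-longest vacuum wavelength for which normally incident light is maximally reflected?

751 nm

At the upper boundary (n = 1.0 to n = 1.53) the reflected ray undergoes a half-wave phase shift.
Ray reflecting at the bottom interface goes from n = 1.53 toward n = 1.33: no phase shift.
Net: one phase inversion between the two reflected rays.
So the condition for constructive reflection is 2 n t = (m + ½) λ.
λ = 2 n t / (m + ½). The second-longest wavelength is m = 1: λ = 2 × 1.53 × 368 / 1.50 = 751 nm.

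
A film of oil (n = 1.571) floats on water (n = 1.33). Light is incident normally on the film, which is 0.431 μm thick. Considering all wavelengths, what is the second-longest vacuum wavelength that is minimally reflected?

Top surface (1.0 → 1.571): reflection off a higher-index medium gives a half-wave phase shift.
Bottom surface (1.571 → 1.33): reflection off a lower-index medium gives no phase shift.
The two reflections differ by half a wavelength.
With one net inversion, destructive interference in reflection requires 2 n t = m λ.
λ = 2 n t / m. The second-longest wavelength is m = 2: λ = 2 × 1.571 × 431 / 2.00 = 677 nm.

677 nm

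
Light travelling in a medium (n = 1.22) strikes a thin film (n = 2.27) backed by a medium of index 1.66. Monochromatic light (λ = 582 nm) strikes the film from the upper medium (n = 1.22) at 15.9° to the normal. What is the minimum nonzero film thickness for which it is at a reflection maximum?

64.8 nm

Top surface (1.22 → 2.27): reflection off a higher-index medium gives a half-wave phase shift.
Ray reflecting at the bottom interface goes from n = 2.27 toward n = 1.66: no phase shift.
Exactly one π shift → a net half-wave offset.
With one net inversion, constructive interference in reflection requires 2 n t cos θ_r = (m + ½) λ.
Snell's law: 1.22 sin 15.9° = 2.27 sin θ_r → sin θ_r = 0.147, cos θ_r = 0.989.
Minimum at m = 0: t = λ / (4 n cos θ_r) = 582 / (4 × 2.27 × 0.989) = 64.8 nm.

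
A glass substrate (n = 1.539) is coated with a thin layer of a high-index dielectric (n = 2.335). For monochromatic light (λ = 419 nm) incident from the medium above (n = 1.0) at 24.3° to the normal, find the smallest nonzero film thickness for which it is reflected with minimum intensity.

91.1 nm

Top surface (1.0 → 2.335): reflection off a higher-index medium gives a half-wave phase shift.
Bottom surface (2.335 → 1.539): reflection off a lower-index medium gives no phase shift.
Exactly one π shift → a net half-wave offset.
So the condition for destructive reflection is 2 n t cos θ_r = m λ.
Snell's law: 1.0 sin 24.3° = 2.335 sin θ_r → sin θ_r = 0.176, cos θ_r = 0.984.
Minimum nonzero at m = 1: t = λ / (2 n cos θ_r) = 419 / (2 × 2.335 × 0.984) = 91.1 nm.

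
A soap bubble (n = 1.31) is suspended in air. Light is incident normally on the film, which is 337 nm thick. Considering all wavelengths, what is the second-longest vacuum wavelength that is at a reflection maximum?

589 nm

Top surface (1.0 → 1.31): reflection off a higher-index medium gives a half-wave phase shift.
Ray reflecting at the bottom interface goes from n = 1.31 toward n = 1.0: no phase shift.
The two reflections differ by half a wavelength.
With one net inversion, constructive interference in reflection requires 2 n t = (m + ½) λ.
λ = 2 n t / (m + ½). The second-longest wavelength is m = 1: λ = 2 × 1.31 × 337 / 1.50 = 589 nm.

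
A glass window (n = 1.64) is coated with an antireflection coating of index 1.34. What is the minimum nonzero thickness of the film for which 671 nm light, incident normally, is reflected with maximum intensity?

At the upper boundary (n = 1.0 to n = 1.34) the reflected ray undergoes a half-wave phase shift.
Bottom surface (1.34 → 1.64): reflection off a higher-index medium gives a half-wave phase shift.
Zero or two π shifts → no net half-wave offset.
So the condition for constructive reflection is 2 n t = m λ.
Minimum nonzero at m = 1: t = λ / (2 n) = 671 / (2 × 1.34) = 250 nm.

250 nm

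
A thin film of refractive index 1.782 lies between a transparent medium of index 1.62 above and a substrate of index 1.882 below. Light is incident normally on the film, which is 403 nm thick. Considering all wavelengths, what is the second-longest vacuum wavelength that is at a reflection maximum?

718 nm

Top surface (1.62 → 1.782): reflection off a higher-index medium gives a half-wave phase shift.
Bottom surface (1.782 → 1.882): reflection off a higher-index medium gives a half-wave phase shift.
The two reflections carry the same phase change, so no net offset.
So the condition for constructive reflection is 2 n t = m λ.
λ = 2 n t / m. The second-longest wavelength is m = 2: λ = 2 × 1.782 × 403 / 2.00 = 718 nm.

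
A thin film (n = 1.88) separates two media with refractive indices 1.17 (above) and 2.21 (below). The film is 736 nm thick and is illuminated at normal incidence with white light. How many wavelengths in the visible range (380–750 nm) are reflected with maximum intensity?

4

At the upper boundary (n = 1.17 to n = 1.88) the reflected ray undergoes a half-wave phase shift.
Ray reflecting at the bottom interface goes from n = 1.88 toward n = 2.21: a half-wave phase shift.
Zero or two π shifts → no net half-wave offset.
For strong reflection here: 2 n t = m λ.
λ = 2 n t / m = 2767 / m nm.
m=3: 922 nm (IR); m=4: 692 nm (visible); m=5: 553 nm (visible); m=6: 461 nm (visible); m=7: 395 nm (visible); m=8: 346 nm (UV).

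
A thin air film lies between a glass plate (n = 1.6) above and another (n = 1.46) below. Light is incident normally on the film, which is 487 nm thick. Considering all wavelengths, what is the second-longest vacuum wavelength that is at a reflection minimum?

487 nm

At the upper boundary (n = 1.6 to n = 1.0) the reflected ray undergoes no phase shift.
Ray reflecting at the bottom interface goes from n = 1.0 toward n = 1.46: a half-wave phase shift.
Net: one phase inversion between the two reflected rays.
So the condition for destructive reflection is 2 n t = m λ.
λ = 2 n t / m. The second-longest wavelength is m = 2: λ = 2 × 1.0 × 487 / 2.00 = 487 nm.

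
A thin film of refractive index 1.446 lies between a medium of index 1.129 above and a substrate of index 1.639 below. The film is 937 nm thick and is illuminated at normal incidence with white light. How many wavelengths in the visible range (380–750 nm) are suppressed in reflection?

At the upper boundary (n = 1.129 to n = 1.446) the reflected ray undergoes a half-wave phase shift.
Bottom surface (1.446 → 1.639): reflection off a higher-index medium gives a half-wave phase shift.
The two reflections carry the same phase change, so no net offset.
So the condition for destructive reflection is 2 n t = (m + ½) λ.
λ = 2 n t / (m + ½) = 2710 / (m + ½) nm.
m=3: 774 nm (IR); m=4: 602 nm (visible); m=5: 493 nm (visible); m=6: 417 nm (visible); m=7: 361 nm (UV).

3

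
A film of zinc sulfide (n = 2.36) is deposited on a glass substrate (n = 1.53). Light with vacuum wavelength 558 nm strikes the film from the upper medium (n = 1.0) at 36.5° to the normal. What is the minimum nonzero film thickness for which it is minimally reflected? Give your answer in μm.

0.122 μm

Ray reflecting at the top interface goes from n = 1.0 toward n = 2.36: a half-wave phase shift.
At the lower boundary (n = 2.36 to n = 1.53) the reflected ray undergoes no phase shift.
Exactly one π shift → a net half-wave offset.
So the condition for destructive reflection is 2 n t cos θ_r = m λ.
Snell's law: 1.0 sin 36.5° = 2.36 sin θ_r → sin θ_r = 0.252, cos θ_r = 0.968.
Minimum nonzero at m = 1: t = λ / (2 n cos θ_r) = 558 / (2 × 2.36 × 0.968) = 122 nm.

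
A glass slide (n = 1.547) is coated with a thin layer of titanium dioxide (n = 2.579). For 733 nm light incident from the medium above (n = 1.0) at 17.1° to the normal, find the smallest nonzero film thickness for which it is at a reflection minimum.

At the upper boundary (n = 1.0 to n = 2.579) the reflected ray undergoes a half-wave phase shift.
At the lower boundary (n = 2.579 to n = 1.547) the reflected ray undergoes no phase shift.
The two reflections differ by half a wavelength.
With one net inversion, destructive interference in reflection requires 2 n t cos θ_r = m λ.
Snell's law: 1.0 sin 17.1° = 2.579 sin θ_r → sin θ_r = 0.114, cos θ_r = 0.993.
Minimum nonzero at m = 1: t = λ / (2 n cos θ_r) = 733 / (2 × 2.579 × 0.993) = 143 nm.

143 nm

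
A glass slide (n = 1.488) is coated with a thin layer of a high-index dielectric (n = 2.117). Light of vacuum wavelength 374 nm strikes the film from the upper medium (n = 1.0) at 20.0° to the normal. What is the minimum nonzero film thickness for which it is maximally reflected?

44.8 nm

Top surface (1.0 → 2.117): reflection off a higher-index medium gives a half-wave phase shift.
Bottom surface (2.117 → 1.488): reflection off a lower-index medium gives no phase shift.
The two reflections differ by half a wavelength.
For bright reflection here: 2 n t cos θ_r = (m + ½) λ.
Snell's law: 1.0 sin 20.0° = 2.117 sin θ_r → sin θ_r = 0.162, cos θ_r = 0.987.
Minimum at m = 0: t = λ / (4 n cos θ_r) = 374 / (4 × 2.117 × 0.987) = 44.8 nm.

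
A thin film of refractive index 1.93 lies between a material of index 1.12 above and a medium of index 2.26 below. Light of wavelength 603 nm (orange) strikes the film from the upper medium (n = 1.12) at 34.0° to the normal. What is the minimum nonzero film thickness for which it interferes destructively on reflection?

Ray reflecting at the top interface goes from n = 1.12 toward n = 1.93: a half-wave phase shift.
Bottom surface (1.93 → 2.26): reflection off a higher-index medium gives a half-wave phase shift.
Zero or two π shifts → no net half-wave offset.
So the condition for destructive reflection is 2 n t cos θ_r = (m + ½) λ.
Snell's law: 1.12 sin 34.0° = 1.93 sin θ_r → sin θ_r = 0.325, cos θ_r = 0.946.
Minimum at m = 0: t = λ / (4 n cos θ_r) = 603 / (4 × 1.93 × 0.946) = 82.6 nm.

82.6 nm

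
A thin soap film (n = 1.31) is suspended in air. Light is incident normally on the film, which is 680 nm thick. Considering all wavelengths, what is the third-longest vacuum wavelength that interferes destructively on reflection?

Top surface (1.0 → 1.31): reflection off a higher-index medium gives a half-wave phase shift.
Ray reflecting at the bottom interface goes from n = 1.31 toward n = 1.0: no phase shift.
Exactly one π shift → a net half-wave offset.
So the condition for destructive reflection is 2 n t = m λ.
λ = 2 n t / m. The third-longest wavelength is m = 3: λ = 2 × 1.31 × 680 / 3.00 = 594 nm.

594 nm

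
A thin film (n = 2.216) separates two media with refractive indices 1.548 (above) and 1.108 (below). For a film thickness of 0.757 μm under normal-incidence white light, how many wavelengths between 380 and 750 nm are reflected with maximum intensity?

Ray reflecting at the top interface goes from n = 1.548 toward n = 2.216: a half-wave phase shift.
At the lower boundary (n = 2.216 to n = 1.108) the reflected ray undergoes no phase shift.
Exactly one π shift → a net half-wave offset.
With one net inversion, constructive interference in reflection requires 2 n t = (m + ½) λ.
λ = 2 n t / (m + ½) = 3355 / (m + ½) nm.
m=3: 959 nm (IR); m=4: 746 nm (visible); m=5: 610 nm (visible); m=6: 516 nm (visible); m=7: 447 nm (visible); m=8: 395 nm (visible); m=9: 353 nm (UV).

5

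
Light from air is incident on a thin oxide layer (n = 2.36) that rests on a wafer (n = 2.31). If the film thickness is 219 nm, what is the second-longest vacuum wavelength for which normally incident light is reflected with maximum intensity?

689 nm

At the upper boundary (n = 1.0 to n = 2.36) the reflected ray undergoes a half-wave phase shift.
Bottom surface (2.36 → 2.31): reflection off a lower-index medium gives no phase shift.
The two reflections differ by half a wavelength.
With one net inversion, constructive interference in reflection requires 2 n t = (m + ½) λ.
λ = 2 n t / (m + ½). The second-longest wavelength is m = 1: λ = 2 × 2.36 × 219 / 1.50 = 689 nm.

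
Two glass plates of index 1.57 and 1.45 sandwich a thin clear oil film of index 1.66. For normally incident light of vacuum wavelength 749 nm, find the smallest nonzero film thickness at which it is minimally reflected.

226 nm

Top surface (1.57 → 1.66): reflection off a higher-index medium gives a half-wave phase shift.
At the lower boundary (n = 1.66 to n = 1.45) the reflected ray undergoes no phase shift.
Net: one phase inversion between the two reflected rays.
For minimum reflection here: 2 n t = m λ.
Minimum nonzero at m = 1: t = λ / (2 n) = 749 / (2 × 1.66) = 226 nm.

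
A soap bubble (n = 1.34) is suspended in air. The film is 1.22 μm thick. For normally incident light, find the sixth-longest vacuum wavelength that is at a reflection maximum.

594 nm

At the upper boundary (n = 1.0 to n = 1.34) the reflected ray undergoes a half-wave phase shift.
At the lower boundary (n = 1.34 to n = 1.0) the reflected ray undergoes no phase shift.
Exactly one π shift → a net half-wave offset.
So the condition for constructive reflection is 2 n t = (m + ½) λ.
λ = 2 n t / (m + ½). The sixth-longest wavelength is m = 5: λ = 2 × 1.34 × 1220 / 5.50 = 594 nm.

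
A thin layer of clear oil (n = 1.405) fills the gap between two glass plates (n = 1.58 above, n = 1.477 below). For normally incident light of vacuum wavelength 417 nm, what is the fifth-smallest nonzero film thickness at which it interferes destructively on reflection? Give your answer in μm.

At the upper boundary (n = 1.58 to n = 1.405) the reflected ray undergoes no phase shift.
Bottom surface (1.405 → 1.477): reflection off a higher-index medium gives a half-wave phase shift.
Exactly one π shift → a net half-wave offset.
So the condition for destructive reflection is 2 n t = m λ.
The fifth-smallest nonzero thickness corresponds to m = 5: t = m λ / (2 n) = 5.00 × 417 / (2 × 1.405) = 742 nm.

0.742 μm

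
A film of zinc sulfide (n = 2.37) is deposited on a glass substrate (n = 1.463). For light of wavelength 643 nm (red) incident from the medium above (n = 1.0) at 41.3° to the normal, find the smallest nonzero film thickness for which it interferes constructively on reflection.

Ray reflecting at the top interface goes from n = 1.0 toward n = 2.37: a half-wave phase shift.
Bottom surface (2.37 → 1.463): reflection off a lower-index medium gives no phase shift.
The two reflections differ by half a wavelength.
For maximum reflection here: 2 n t cos θ_r = (m + ½) λ.
Snell's law: 1.0 sin 41.3° = 2.37 sin θ_r → sin θ_r = 0.278, cos θ_r = 0.960.
Minimum at m = 0: t = λ / (4 n cos θ_r) = 643 / (4 × 2.37 × 0.960) = 70.6 nm.

70.6 nm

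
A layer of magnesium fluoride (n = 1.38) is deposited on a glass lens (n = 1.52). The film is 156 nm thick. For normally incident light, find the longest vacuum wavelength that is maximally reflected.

At the upper boundary (n = 1.0 to n = 1.38) the reflected ray undergoes a half-wave phase shift.
At the lower boundary (n = 1.38 to n = 1.52) the reflected ray undergoes a half-wave phase shift.
Net: no relative phase inversion (both shifts match).
For bright reflection here: 2 n t = m λ.
λ = 2 n t / m. The longest wavelength is m = 1: λ = 2 × 1.38 × 156 / 1.00 = 431 nm.

431 nm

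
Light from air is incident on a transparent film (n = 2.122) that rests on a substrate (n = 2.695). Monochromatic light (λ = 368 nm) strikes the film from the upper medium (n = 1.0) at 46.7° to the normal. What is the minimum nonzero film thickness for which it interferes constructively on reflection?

92.3 nm

At the upper boundary (n = 1.0 to n = 2.122) the reflected ray undergoes a half-wave phase shift.
Ray reflecting at the bottom interface goes from n = 2.122 toward n = 2.695: a half-wave phase shift.
The two reflections carry the same phase change, so no net offset.
For maximum reflection here: 2 n t cos θ_r = m λ.
Snell's law: 1.0 sin 46.7° = 2.122 sin θ_r → sin θ_r = 0.343, cos θ_r = 0.939.
Minimum nonzero at m = 1: t = λ / (2 n cos θ_r) = 368 / (2 × 2.122 × 0.939) = 92.3 nm.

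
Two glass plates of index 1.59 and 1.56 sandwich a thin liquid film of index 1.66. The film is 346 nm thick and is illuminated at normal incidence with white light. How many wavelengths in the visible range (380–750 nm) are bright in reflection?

Top surface (1.59 → 1.66): reflection off a higher-index medium gives a half-wave phase shift.
At the lower boundary (n = 1.66 to n = 1.56) the reflected ray undergoes no phase shift.
Exactly one π shift → a net half-wave offset.
So the condition for constructive reflection is 2 n t = (m + ½) λ.
λ = 2 n t / (m + ½) = 1149 / (m + ½) nm.
m=1: 766 nm (IR); m=2: 459 nm (visible); m=3: 328 nm (UV).

1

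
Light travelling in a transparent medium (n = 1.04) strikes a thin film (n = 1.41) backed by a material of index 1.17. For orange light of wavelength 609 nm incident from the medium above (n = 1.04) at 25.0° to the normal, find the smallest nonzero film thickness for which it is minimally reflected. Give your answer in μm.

0.227 μm

Ray reflecting at the top interface goes from n = 1.04 toward n = 1.41: a half-wave phase shift.
Ray reflecting at the bottom interface goes from n = 1.41 toward n = 1.17: no phase shift.
Exactly one π shift → a net half-wave offset.
So the condition for destructive reflection is 2 n t cos θ_r = m λ.
Snell's law: 1.04 sin 25.0° = 1.41 sin θ_r → sin θ_r = 0.312, cos θ_r = 0.950.
Minimum nonzero at m = 1: t = λ / (2 n cos θ_r) = 609 / (2 × 1.41 × 0.950) = 227 nm.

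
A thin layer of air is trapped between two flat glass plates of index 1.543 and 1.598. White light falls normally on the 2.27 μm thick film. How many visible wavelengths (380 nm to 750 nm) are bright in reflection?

Ray reflecting at the top interface goes from n = 1.543 toward n = 1.0: no phase shift.
At the lower boundary (n = 1.0 to n = 1.598) the reflected ray undergoes a half-wave phase shift.
Net: one phase inversion between the two reflected rays.
With one net inversion, constructive interference in reflection requires 2 n t = (m + ½) λ.
λ = 2 n t / (m + ½) = 4540 / (m + ½) nm.
m=5: 825 nm (IR); m=6: 698 nm (visible); m=7: 605 nm (visible); m=8: 534 nm (visible); m=9: 478 nm (visible); m=10: 432 nm (visible); m=11: 395 nm (visible); m=12: 363 nm (UV).

6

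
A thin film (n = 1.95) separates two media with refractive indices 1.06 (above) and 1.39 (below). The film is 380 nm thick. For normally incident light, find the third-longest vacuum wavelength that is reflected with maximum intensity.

593 nm

Ray reflecting at the top interface goes from n = 1.06 toward n = 1.95: a half-wave phase shift.
Ray reflecting at the bottom interface goes from n = 1.95 toward n = 1.39: no phase shift.
The two reflections differ by half a wavelength.
With one net inversion, constructive interference in reflection requires 2 n t = (m + ½) λ.
λ = 2 n t / (m + ½). The third-longest wavelength is m = 2: λ = 2 × 1.95 × 380 / 2.50 = 593 nm.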